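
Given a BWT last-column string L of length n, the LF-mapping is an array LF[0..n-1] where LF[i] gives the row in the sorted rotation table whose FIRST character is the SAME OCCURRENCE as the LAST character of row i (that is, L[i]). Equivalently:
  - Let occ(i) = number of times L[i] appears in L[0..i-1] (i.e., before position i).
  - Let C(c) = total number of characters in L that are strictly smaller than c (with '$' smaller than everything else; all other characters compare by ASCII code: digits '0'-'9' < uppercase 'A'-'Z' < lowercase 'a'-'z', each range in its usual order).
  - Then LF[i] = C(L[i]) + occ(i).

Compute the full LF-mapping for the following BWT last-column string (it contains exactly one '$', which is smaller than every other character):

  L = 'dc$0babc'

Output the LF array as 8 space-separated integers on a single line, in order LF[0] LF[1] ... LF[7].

Char counts: '$':1, '0':1, 'a':1, 'b':2, 'c':2, 'd':1
C (first-col start): C('$')=0, C('0')=1, C('a')=2, C('b')=3, C('c')=5, C('d')=7
L[0]='d': occ=0, LF[0]=C('d')+0=7+0=7
L[1]='c': occ=0, LF[1]=C('c')+0=5+0=5
L[2]='$': occ=0, LF[2]=C('$')+0=0+0=0
L[3]='0': occ=0, LF[3]=C('0')+0=1+0=1
L[4]='b': occ=0, LF[4]=C('b')+0=3+0=3
L[5]='a': occ=0, LF[5]=C('a')+0=2+0=2
L[6]='b': occ=1, LF[6]=C('b')+1=3+1=4
L[7]='c': occ=1, LF[7]=C('c')+1=5+1=6

Answer: 7 5 0 1 3 2 4 6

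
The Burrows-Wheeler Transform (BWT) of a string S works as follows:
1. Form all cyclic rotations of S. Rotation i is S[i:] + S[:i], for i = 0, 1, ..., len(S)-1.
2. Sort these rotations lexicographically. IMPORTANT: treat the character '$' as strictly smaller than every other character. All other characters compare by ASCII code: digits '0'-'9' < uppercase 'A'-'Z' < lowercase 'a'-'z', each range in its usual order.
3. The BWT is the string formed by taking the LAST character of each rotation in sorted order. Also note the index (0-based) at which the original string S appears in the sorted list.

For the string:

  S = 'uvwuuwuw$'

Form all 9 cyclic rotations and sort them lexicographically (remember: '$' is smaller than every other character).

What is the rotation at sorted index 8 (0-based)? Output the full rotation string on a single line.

All 9 rotations (rotation i = S[i:]+S[:i]):
  rot[0] = uvwuuwuw$
  rot[1] = vwuuwuw$u
  rot[2] = wuuwuw$uv
  rot[3] = uuwuw$uvw
  rot[4] = uwuw$uvwu
  rot[5] = wuw$uvwuu
  rot[6] = uw$uvwuuw
  rot[7] = w$uvwuuwu
  rot[8] = $uvwuuwuw
Sorted (with $ < everything):
  sorted[0] = $uvwuuwuw
  sorted[1] = uuwuw$uvw
  sorted[2] = uvwuuwuw$
  sorted[3] = uw$uvwuuw
  sorted[4] = uwuw$uvwu
  sorted[5] = vwuuwuw$u
  sorted[6] = w$uvwuuwu
  sorted[7] = wuuwuw$uv
  sorted[8] = wuw$uvwuu
sorted[8] = wuw$uvwuu

Answer: wuw$uvwuu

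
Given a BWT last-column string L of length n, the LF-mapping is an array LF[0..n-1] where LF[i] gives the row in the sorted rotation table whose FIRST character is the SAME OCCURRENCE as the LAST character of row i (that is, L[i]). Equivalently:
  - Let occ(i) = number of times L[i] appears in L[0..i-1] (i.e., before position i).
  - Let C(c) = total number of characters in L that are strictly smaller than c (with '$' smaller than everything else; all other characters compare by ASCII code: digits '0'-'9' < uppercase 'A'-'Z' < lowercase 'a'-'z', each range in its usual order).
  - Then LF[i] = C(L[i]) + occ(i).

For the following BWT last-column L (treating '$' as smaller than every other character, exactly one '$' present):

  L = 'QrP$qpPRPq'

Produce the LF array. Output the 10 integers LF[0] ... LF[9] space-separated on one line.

Char counts: '$':1, 'P':3, 'Q':1, 'R':1, 'p':1, 'q':2, 'r':1
C (first-col start): C('$')=0, C('P')=1, C('Q')=4, C('R')=5, C('p')=6, C('q')=7, C('r')=9
L[0]='Q': occ=0, LF[0]=C('Q')+0=4+0=4
L[1]='r': occ=0, LF[1]=C('r')+0=9+0=9
L[2]='P': occ=0, LF[2]=C('P')+0=1+0=1
L[3]='$': occ=0, LF[3]=C('$')+0=0+0=0
L[4]='q': occ=0, LF[4]=C('q')+0=7+0=7
L[5]='p': occ=0, LF[5]=C('p')+0=6+0=6
L[6]='P': occ=1, LF[6]=C('P')+1=1+1=2
L[7]='R': occ=0, LF[7]=C('R')+0=5+0=5
L[8]='P': occ=2, LF[8]=C('P')+2=1+2=3
L[9]='q': occ=1, LF[9]=C('q')+1=7+1=8

Answer: 4 9 1 0 7 6 2 5 3 8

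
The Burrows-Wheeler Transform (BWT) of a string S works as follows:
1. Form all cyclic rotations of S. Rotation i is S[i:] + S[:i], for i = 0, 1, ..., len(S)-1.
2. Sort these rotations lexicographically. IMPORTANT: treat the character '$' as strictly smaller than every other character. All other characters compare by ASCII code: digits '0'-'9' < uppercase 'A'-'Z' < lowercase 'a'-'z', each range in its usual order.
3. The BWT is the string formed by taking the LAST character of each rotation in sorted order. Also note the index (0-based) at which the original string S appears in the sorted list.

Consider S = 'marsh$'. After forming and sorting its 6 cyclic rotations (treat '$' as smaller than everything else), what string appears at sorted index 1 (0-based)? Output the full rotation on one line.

All 6 rotations (rotation i = S[i:]+S[:i]):
  rot[0] = marsh$
  rot[1] = arsh$m
  rot[2] = rsh$ma
  rot[3] = sh$mar
  rot[4] = h$mars
  rot[5] = $marsh
Sorted (with $ < everything):
  sorted[0] = $marsh
  sorted[1] = arsh$m
  sorted[2] = h$mars
  sorted[3] = marsh$
  sorted[4] = rsh$ma
  sorted[5] = sh$mar
sorted[1] = arsh$m

Answer: arsh$m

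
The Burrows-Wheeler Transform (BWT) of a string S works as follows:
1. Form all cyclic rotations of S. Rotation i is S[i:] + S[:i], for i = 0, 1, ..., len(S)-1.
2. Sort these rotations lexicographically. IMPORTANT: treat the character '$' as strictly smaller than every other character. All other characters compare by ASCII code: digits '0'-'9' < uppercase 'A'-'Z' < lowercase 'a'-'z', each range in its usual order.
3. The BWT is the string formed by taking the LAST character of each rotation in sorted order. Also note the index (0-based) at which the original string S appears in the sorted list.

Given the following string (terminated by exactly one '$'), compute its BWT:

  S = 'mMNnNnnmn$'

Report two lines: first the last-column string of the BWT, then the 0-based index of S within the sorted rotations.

Answer: nmMn$nmNnN
4

Derivation:
All 10 rotations (rotation i = S[i:]+S[:i]):
  rot[0] = mMNnNnnmn$
  rot[1] = MNnNnnmn$m
  rot[2] = NnNnnmn$mM
  rot[3] = nNnnmn$mMN
  rot[4] = Nnnmn$mMNn
  rot[5] = nnmn$mMNnN
  rot[6] = nmn$mMNnNn
  rot[7] = mn$mMNnNnn
  rot[8] = n$mMNnNnnm
  rot[9] = $mMNnNnnmn
Sorted (with $ < everything):
  sorted[0] = $mMNnNnnmn  (last char: 'n')
  sorted[1] = MNnNnnmn$m  (last char: 'm')
  sorted[2] = NnNnnmn$mM  (last char: 'M')
  sorted[3] = Nnnmn$mMNn  (last char: 'n')
  sorted[4] = mMNnNnnmn$  (last char: '$')
  sorted[5] = mn$mMNnNnn  (last char: 'n')
  sorted[6] = n$mMNnNnnm  (last char: 'm')
  sorted[7] = nNnnmn$mMN  (last char: 'N')
  sorted[8] = nmn$mMNnNn  (last char: 'n')
  sorted[9] = nnmn$mMNnN  (last char: 'N')
Last column: nmMn$nmNnN
Original string S is at sorted index 4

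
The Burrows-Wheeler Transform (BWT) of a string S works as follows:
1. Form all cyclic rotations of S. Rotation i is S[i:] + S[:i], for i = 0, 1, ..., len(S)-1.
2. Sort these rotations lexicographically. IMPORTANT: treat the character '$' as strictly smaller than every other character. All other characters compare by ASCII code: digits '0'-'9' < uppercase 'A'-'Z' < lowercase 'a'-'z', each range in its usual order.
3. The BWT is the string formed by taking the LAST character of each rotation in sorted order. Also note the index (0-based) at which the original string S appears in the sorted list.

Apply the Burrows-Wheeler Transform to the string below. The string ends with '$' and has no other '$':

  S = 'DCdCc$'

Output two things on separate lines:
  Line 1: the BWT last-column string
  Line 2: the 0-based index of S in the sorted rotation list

All 6 rotations (rotation i = S[i:]+S[:i]):
  rot[0] = DCdCc$
  rot[1] = CdCc$D
  rot[2] = dCc$DC
  rot[3] = Cc$DCd
  rot[4] = c$DCdC
  rot[5] = $DCdCc
Sorted (with $ < everything):
  sorted[0] = $DCdCc  (last char: 'c')
  sorted[1] = Cc$DCd  (last char: 'd')
  sorted[2] = CdCc$D  (last char: 'D')
  sorted[3] = DCdCc$  (last char: '$')
  sorted[4] = c$DCdC  (last char: 'C')
  sorted[5] = dCc$DC  (last char: 'C')
Last column: cdD$CC
Original string S is at sorted index 3

Answer: cdD$CC
3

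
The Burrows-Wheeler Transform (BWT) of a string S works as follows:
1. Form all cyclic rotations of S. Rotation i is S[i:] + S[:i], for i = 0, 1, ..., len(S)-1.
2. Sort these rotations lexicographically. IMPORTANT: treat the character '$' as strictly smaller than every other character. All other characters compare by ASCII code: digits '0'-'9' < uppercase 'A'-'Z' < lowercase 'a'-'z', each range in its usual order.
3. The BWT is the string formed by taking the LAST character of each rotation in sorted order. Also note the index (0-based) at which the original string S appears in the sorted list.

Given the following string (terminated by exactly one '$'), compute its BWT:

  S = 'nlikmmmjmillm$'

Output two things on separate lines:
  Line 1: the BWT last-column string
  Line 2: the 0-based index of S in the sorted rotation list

Answer: mlmminilljmmk$
13

Derivation:
All 14 rotations (rotation i = S[i:]+S[:i]):
  rot[0] = nlikmmmjmillm$
  rot[1] = likmmmjmillm$n
  rot[2] = ikmmmjmillm$nl
  rot[3] = kmmmjmillm$nli
  rot[4] = mmmjmillm$nlik
  rot[5] = mmjmillm$nlikm
  rot[6] = mjmillm$nlikmm
  rot[7] = jmillm$nlikmmm
  rot[8] = millm$nlikmmmj
  rot[9] = illm$nlikmmmjm
  rot[10] = llm$nlikmmmjmi
  rot[11] = lm$nlikmmmjmil
  rot[12] = m$nlikmmmjmill
  rot[13] = $nlikmmmjmillm
Sorted (with $ < everything):
  sorted[0] = $nlikmmmjmillm  (last char: 'm')
  sorted[1] = ikmmmjmillm$nl  (last char: 'l')
  sorted[2] = illm$nlikmmmjm  (last char: 'm')
  sorted[3] = jmillm$nlikmmm  (last char: 'm')
  sorted[4] = kmmmjmillm$nli  (last char: 'i')
  sorted[5] = likmmmjmillm$n  (last char: 'n')
  sorted[6] = llm$nlikmmmjmi  (last char: 'i')
  sorted[7] = lm$nlikmmmjmil  (last char: 'l')
  sorted[8] = m$nlikmmmjmill  (last char: 'l')
  sorted[9] = millm$nlikmmmj  (last char: 'j')
  sorted[10] = mjmillm$nlikmm  (last char: 'm')
  sorted[11] = mmjmillm$nlikm  (last char: 'm')
  sorted[12] = mmmjmillm$nlik  (last char: 'k')
  sorted[13] = nlikmmmjmillm$  (last char: '$')
Last column: mlmminilljmmk$
Original string S is at sorted index 13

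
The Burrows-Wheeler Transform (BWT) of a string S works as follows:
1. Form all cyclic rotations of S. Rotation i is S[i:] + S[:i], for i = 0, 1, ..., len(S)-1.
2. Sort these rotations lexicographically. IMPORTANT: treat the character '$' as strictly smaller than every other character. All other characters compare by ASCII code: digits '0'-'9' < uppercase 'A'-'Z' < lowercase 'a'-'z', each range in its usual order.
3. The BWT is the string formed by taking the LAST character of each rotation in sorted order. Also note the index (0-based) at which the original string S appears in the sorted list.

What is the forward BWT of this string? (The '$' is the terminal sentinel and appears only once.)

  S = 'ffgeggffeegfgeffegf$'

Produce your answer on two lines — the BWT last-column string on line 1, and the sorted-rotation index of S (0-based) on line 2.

Answer: ffgfeggffge$gfffegee
11

Derivation:
All 20 rotations (rotation i = S[i:]+S[:i]):
  rot[0] = ffgeggffeegfgeffegf$
  rot[1] = fgeggffeegfgeffegf$f
  rot[2] = geggffeegfgeffegf$ff
  rot[3] = eggffeegfgeffegf$ffg
  rot[4] = ggffeegfgeffegf$ffge
  rot[5] = gffeegfgeffegf$ffgeg
  rot[6] = ffeegfgeffegf$ffgegg
  rot[7] = feegfgeffegf$ffgeggf
  rot[8] = eegfgeffegf$ffgeggff
  rot[9] = egfgeffegf$ffgeggffe
  rot[10] = gfgeffegf$ffgeggffee
  rot[11] = fgeffegf$ffgeggffeeg
  rot[12] = geffegf$ffgeggffeegf
  rot[13] = effegf$ffgeggffeegfg
  rot[14] = ffegf$ffgeggffeegfge
  rot[15] = fegf$ffgeggffeegfgef
  rot[16] = egf$ffgeggffeegfgeff
  rot[17] = gf$ffgeggffeegfgeffe
  rot[18] = f$ffgeggffeegfgeffeg
  rot[19] = $ffgeggffeegfgeffegf
Sorted (with $ < everything):
  sorted[0] = $ffgeggffeegfgeffegf  (last char: 'f')
  sorted[1] = eegfgeffegf$ffgeggff  (last char: 'f')
  sorted[2] = effegf$ffgeggffeegfg  (last char: 'g')
  sorted[3] = egf$ffgeggffeegfgeff  (last char: 'f')
  sorted[4] = egfgeffegf$ffgeggffe  (last char: 'e')
  sorted[5] = eggffeegfgeffegf$ffg  (last char: 'g')
  sorted[6] = f$ffgeggffeegfgeffeg  (last char: 'g')
  sorted[7] = feegfgeffegf$ffgeggf  (last char: 'f')
  sorted[8] = fegf$ffgeggffeegfgef  (last char: 'f')
  sorted[9] = ffeegfgeffegf$ffgegg  (last char: 'g')
  sorted[10] = ffegf$ffgeggffeegfge  (last char: 'e')
  sorted[11] = ffgeggffeegfgeffegf$  (last char: '$')
  sorted[12] = fgeffegf$ffgeggffeeg  (last char: 'g')
  sorted[13] = fgeggffeegfgeffegf$f  (last char: 'f')
  sorted[14] = geffegf$ffgeggffeegf  (last char: 'f')
  sorted[15] = geggffeegfgeffegf$ff  (last char: 'f')
  sorted[16] = gf$ffgeggffeegfgeffe  (last char: 'e')
  sorted[17] = gffeegfgeffegf$ffgeg  (last char: 'g')
  sorted[18] = gfgeffegf$ffgeggffee  (last char: 'e')
  sorted[19] = ggffeegfgeffegf$ffge  (last char: 'e')
Last column: ffgfeggffge$gfffegee
Original string S is at sorted index 11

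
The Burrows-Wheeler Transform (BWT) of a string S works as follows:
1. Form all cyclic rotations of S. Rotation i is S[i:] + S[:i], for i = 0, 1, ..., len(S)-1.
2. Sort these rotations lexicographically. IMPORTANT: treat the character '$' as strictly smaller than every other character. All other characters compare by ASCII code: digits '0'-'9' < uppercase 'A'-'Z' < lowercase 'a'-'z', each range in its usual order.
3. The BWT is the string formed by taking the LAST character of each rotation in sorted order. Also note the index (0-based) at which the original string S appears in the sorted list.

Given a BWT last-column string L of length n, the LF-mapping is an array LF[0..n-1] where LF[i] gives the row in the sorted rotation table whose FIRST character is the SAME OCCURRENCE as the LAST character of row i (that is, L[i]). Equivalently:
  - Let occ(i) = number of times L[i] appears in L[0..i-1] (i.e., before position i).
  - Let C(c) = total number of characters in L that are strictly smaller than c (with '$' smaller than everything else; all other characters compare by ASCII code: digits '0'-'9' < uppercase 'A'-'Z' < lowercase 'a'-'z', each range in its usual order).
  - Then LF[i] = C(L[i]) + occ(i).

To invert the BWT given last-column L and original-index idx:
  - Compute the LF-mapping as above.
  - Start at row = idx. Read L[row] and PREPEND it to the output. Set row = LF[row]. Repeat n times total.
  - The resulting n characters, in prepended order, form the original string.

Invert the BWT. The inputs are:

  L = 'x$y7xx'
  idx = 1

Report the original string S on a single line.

LF mapping: 2 0 5 1 3 4
Walk LF starting at row 1, prepending L[row]:
  step 1: row=1, L[1]='$', prepend. Next row=LF[1]=0
  step 2: row=0, L[0]='x', prepend. Next row=LF[0]=2
  step 3: row=2, L[2]='y', prepend. Next row=LF[2]=5
  step 4: row=5, L[5]='x', prepend. Next row=LF[5]=4
  step 5: row=4, L[4]='x', prepend. Next row=LF[4]=3
  step 6: row=3, L[3]='7', prepend. Next row=LF[3]=1
Reversed output: 7xxyx$

Answer: 7xxyx$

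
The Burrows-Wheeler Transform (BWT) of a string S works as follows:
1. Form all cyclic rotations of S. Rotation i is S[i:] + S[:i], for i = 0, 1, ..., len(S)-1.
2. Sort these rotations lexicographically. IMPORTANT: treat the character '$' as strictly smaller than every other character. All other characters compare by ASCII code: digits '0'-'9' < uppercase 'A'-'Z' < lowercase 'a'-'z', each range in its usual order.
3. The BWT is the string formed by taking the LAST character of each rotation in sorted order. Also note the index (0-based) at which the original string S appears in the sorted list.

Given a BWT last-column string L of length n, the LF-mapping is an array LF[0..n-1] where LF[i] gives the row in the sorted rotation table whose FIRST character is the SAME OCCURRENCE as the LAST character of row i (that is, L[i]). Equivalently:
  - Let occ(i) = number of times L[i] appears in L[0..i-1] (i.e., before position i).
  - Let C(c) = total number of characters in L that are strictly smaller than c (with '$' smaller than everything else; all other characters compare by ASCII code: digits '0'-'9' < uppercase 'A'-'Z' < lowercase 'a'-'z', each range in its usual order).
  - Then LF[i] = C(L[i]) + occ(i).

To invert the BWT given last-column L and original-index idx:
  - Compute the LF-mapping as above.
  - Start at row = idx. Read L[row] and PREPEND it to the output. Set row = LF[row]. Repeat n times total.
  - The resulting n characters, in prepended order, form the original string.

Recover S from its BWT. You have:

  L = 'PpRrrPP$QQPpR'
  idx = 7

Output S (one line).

Answer: RPQRrPprPQpP$

Derivation:
LF mapping: 1 9 7 11 12 2 3 0 5 6 4 10 8
Walk LF starting at row 7, prepending L[row]:
  step 1: row=7, L[7]='$', prepend. Next row=LF[7]=0
  step 2: row=0, L[0]='P', prepend. Next row=LF[0]=1
  step 3: row=1, L[1]='p', prepend. Next row=LF[1]=9
  step 4: row=9, L[9]='Q', prepend. Next row=LF[9]=6
  step 5: row=6, L[6]='P', prepend. Next row=LF[6]=3
  step 6: row=3, L[3]='r', prepend. Next row=LF[3]=11
  step 7: row=11, L[11]='p', prepend. Next row=LF[11]=10
  step 8: row=10, L[10]='P', prepend. Next row=LF[10]=4
  step 9: row=4, L[4]='r', prepend. Next row=LF[4]=12
  step 10: row=12, L[12]='R', prepend. Next row=LF[12]=8
  step 11: row=8, L[8]='Q', prepend. Next row=LF[8]=5
  step 12: row=5, L[5]='P', prepend. Next row=LF[5]=2
  step 13: row=2, L[2]='R', prepend. Next row=LF[2]=7
Reversed output: RPQRrPprPQpP$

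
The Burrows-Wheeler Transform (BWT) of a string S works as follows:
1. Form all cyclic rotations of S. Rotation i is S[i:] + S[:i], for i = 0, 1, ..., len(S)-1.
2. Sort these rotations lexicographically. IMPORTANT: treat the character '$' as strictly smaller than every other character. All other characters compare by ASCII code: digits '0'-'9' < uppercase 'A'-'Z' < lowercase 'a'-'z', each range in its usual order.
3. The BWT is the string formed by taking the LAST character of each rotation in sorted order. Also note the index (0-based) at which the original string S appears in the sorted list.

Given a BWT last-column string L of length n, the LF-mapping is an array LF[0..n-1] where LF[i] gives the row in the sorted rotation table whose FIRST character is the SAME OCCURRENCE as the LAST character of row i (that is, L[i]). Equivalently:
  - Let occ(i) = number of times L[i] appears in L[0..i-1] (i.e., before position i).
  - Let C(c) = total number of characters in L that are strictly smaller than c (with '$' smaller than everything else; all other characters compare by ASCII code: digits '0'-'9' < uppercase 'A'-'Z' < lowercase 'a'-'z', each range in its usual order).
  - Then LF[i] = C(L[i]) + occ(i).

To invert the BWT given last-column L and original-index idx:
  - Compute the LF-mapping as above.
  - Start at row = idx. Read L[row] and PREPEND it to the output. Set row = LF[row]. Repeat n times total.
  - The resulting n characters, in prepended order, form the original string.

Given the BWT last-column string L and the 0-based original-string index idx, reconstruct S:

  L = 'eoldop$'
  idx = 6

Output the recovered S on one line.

Answer: poodle$

Derivation:
LF mapping: 2 4 3 1 5 6 0
Walk LF starting at row 6, prepending L[row]:
  step 1: row=6, L[6]='$', prepend. Next row=LF[6]=0
  step 2: row=0, L[0]='e', prepend. Next row=LF[0]=2
  step 3: row=2, L[2]='l', prepend. Next row=LF[2]=3
  step 4: row=3, L[3]='d', prepend. Next row=LF[3]=1
  step 5: row=1, L[1]='o', prepend. Next row=LF[1]=4
  step 6: row=4, L[4]='o', prepend. Next row=LF[4]=5
  step 7: row=5, L[5]='p', prepend. Next row=LF[5]=6
Reversed output: poodle$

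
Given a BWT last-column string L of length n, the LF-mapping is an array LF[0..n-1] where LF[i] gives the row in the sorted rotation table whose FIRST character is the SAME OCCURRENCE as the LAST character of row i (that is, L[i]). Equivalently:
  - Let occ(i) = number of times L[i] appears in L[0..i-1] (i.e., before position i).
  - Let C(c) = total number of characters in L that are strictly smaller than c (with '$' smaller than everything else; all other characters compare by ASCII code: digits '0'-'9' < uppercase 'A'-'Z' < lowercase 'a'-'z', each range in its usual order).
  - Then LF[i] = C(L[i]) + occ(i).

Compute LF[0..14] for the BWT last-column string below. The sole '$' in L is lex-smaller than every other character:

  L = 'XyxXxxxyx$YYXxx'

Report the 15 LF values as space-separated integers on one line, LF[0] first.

Answer: 1 13 6 2 7 8 9 14 10 0 4 5 3 11 12

Derivation:
Char counts: '$':1, 'X':3, 'Y':2, 'x':7, 'y':2
C (first-col start): C('$')=0, C('X')=1, C('Y')=4, C('x')=6, C('y')=13
L[0]='X': occ=0, LF[0]=C('X')+0=1+0=1
L[1]='y': occ=0, LF[1]=C('y')+0=13+0=13
L[2]='x': occ=0, LF[2]=C('x')+0=6+0=6
L[3]='X': occ=1, LF[3]=C('X')+1=1+1=2
L[4]='x': occ=1, LF[4]=C('x')+1=6+1=7
L[5]='x': occ=2, LF[5]=C('x')+2=6+2=8
L[6]='x': occ=3, LF[6]=C('x')+3=6+3=9
L[7]='y': occ=1, LF[7]=C('y')+1=13+1=14
L[8]='x': occ=4, LF[8]=C('x')+4=6+4=10
L[9]='$': occ=0, LF[9]=C('$')+0=0+0=0
L[10]='Y': occ=0, LF[10]=C('Y')+0=4+0=4
L[11]='Y': occ=1, LF[11]=C('Y')+1=4+1=5
L[12]='X': occ=2, LF[12]=C('X')+2=1+2=3
L[13]='x': occ=5, LF[13]=C('x')+5=6+5=11
L[14]='x': occ=6, LF[14]=C('x')+6=6+6=12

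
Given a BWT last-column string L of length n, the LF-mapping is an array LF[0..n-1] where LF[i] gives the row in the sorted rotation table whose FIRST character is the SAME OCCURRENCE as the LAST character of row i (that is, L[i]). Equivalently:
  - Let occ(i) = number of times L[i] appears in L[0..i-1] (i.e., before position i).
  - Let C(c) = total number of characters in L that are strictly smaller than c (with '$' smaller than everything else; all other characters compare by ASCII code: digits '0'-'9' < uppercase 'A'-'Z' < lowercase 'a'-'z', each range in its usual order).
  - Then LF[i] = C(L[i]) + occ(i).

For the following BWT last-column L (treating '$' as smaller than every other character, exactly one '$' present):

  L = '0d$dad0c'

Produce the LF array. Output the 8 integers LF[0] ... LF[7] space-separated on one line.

Char counts: '$':1, '0':2, 'a':1, 'c':1, 'd':3
C (first-col start): C('$')=0, C('0')=1, C('a')=3, C('c')=4, C('d')=5
L[0]='0': occ=0, LF[0]=C('0')+0=1+0=1
L[1]='d': occ=0, LF[1]=C('d')+0=5+0=5
L[2]='$': occ=0, LF[2]=C('$')+0=0+0=0
L[3]='d': occ=1, LF[3]=C('d')+1=5+1=6
L[4]='a': occ=0, LF[4]=C('a')+0=3+0=3
L[5]='d': occ=2, LF[5]=C('d')+2=5+2=7
L[6]='0': occ=1, LF[6]=C('0')+1=1+1=2
L[7]='c': occ=0, LF[7]=C('c')+0=4+0=4

Answer: 1 5 0 6 3 7 2 4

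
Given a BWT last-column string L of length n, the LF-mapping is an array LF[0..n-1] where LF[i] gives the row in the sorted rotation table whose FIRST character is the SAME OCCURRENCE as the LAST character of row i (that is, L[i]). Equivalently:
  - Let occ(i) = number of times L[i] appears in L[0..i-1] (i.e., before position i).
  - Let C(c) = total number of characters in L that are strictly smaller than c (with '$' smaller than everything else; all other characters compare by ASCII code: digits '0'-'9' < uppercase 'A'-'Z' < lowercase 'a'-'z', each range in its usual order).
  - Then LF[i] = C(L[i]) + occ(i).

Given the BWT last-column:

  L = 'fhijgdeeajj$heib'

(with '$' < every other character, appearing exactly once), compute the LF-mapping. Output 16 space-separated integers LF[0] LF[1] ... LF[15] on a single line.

Answer: 7 9 11 13 8 3 4 5 1 14 15 0 10 6 12 2

Derivation:
Char counts: '$':1, 'a':1, 'b':1, 'd':1, 'e':3, 'f':1, 'g':1, 'h':2, 'i':2, 'j':3
C (first-col start): C('$')=0, C('a')=1, C('b')=2, C('d')=3, C('e')=4, C('f')=7, C('g')=8, C('h')=9, C('i')=11, C('j')=13
L[0]='f': occ=0, LF[0]=C('f')+0=7+0=7
L[1]='h': occ=0, LF[1]=C('h')+0=9+0=9
L[2]='i': occ=0, LF[2]=C('i')+0=11+0=11
L[3]='j': occ=0, LF[3]=C('j')+0=13+0=13
L[4]='g': occ=0, LF[4]=C('g')+0=8+0=8
L[5]='d': occ=0, LF[5]=C('d')+0=3+0=3
L[6]='e': occ=0, LF[6]=C('e')+0=4+0=4
L[7]='e': occ=1, LF[7]=C('e')+1=4+1=5
L[8]='a': occ=0, LF[8]=C('a')+0=1+0=1
L[9]='j': occ=1, LF[9]=C('j')+1=13+1=14
L[10]='j': occ=2, LF[10]=C('j')+2=13+2=15
L[11]='$': occ=0, LF[11]=C('$')+0=0+0=0
L[12]='h': occ=1, LF[12]=C('h')+1=9+1=10
L[13]='e': occ=2, LF[13]=C('e')+2=4+2=6
L[14]='i': occ=1, LF[14]=C('i')+1=11+1=12
L[15]='b': occ=0, LF[15]=C('b')+0=2+0=2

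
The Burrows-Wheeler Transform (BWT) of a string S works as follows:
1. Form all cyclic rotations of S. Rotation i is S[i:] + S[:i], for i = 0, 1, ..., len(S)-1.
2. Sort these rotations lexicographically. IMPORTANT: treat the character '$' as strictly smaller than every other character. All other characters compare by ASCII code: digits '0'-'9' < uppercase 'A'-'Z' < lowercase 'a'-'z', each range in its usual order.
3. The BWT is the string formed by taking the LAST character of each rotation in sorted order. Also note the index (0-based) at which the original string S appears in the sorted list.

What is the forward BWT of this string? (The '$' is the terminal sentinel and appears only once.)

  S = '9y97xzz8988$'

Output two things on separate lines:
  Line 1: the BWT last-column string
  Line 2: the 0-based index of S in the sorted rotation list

All 12 rotations (rotation i = S[i:]+S[:i]):
  rot[0] = 9y97xzz8988$
  rot[1] = y97xzz8988$9
  rot[2] = 97xzz8988$9y
  rot[3] = 7xzz8988$9y9
  rot[4] = xzz8988$9y97
  rot[5] = zz8988$9y97x
  rot[6] = z8988$9y97xz
  rot[7] = 8988$9y97xzz
  rot[8] = 988$9y97xzz8
  rot[9] = 88$9y97xzz89
  rot[10] = 8$9y97xzz898
  rot[11] = $9y97xzz8988
Sorted (with $ < everything):
  sorted[0] = $9y97xzz8988  (last char: '8')
  sorted[1] = 7xzz8988$9y9  (last char: '9')
  sorted[2] = 8$9y97xzz898  (last char: '8')
  sorted[3] = 88$9y97xzz89  (last char: '9')
  sorted[4] = 8988$9y97xzz  (last char: 'z')
  sorted[5] = 97xzz8988$9y  (last char: 'y')
  sorted[6] = 988$9y97xzz8  (last char: '8')
  sorted[7] = 9y97xzz8988$  (last char: '$')
  sorted[8] = xzz8988$9y97  (last char: '7')
  sorted[9] = y97xzz8988$9  (last char: '9')
  sorted[10] = z8988$9y97xz  (last char: 'z')
  sorted[11] = zz8988$9y97x  (last char: 'x')
Last column: 8989zy8$79zx
Original string S is at sorted index 7

Answer: 8989zy8$79zx
7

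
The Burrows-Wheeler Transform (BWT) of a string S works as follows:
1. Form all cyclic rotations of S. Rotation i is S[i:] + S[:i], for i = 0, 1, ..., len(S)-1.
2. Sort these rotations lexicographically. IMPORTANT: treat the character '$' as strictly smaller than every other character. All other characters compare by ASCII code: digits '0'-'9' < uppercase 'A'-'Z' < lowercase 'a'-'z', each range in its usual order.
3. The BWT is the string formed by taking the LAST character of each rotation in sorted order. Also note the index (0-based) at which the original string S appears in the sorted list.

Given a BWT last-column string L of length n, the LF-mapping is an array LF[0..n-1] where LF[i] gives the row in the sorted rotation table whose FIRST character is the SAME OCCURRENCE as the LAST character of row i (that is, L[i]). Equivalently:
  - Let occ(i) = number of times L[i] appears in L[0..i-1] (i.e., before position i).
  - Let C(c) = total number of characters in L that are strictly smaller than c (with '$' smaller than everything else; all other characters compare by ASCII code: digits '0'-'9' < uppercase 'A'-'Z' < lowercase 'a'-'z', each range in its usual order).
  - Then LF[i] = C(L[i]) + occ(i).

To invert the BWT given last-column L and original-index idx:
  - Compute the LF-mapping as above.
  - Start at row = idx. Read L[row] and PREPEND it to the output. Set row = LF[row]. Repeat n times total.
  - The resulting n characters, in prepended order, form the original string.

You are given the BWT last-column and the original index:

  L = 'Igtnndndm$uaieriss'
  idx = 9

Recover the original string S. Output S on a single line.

LF mapping: 1 6 16 10 11 3 12 4 9 0 17 2 7 5 13 8 14 15
Walk LF starting at row 9, prepending L[row]:
  step 1: row=9, L[9]='$', prepend. Next row=LF[9]=0
  step 2: row=0, L[0]='I', prepend. Next row=LF[0]=1
  step 3: row=1, L[1]='g', prepend. Next row=LF[1]=6
  step 4: row=6, L[6]='n', prepend. Next row=LF[6]=12
  step 5: row=12, L[12]='i', prepend. Next row=LF[12]=7
  step 6: row=7, L[7]='d', prepend. Next row=LF[7]=4
  step 7: row=4, L[4]='n', prepend. Next row=LF[4]=11
  step 8: row=11, L[11]='a', prepend. Next row=LF[11]=2
  step 9: row=2, L[2]='t', prepend. Next row=LF[2]=16
  step 10: row=16, L[16]='s', prepend. Next row=LF[16]=14
  step 11: row=14, L[14]='r', prepend. Next row=LF[14]=13
  step 12: row=13, L[13]='e', prepend. Next row=LF[13]=5
  step 13: row=5, L[5]='d', prepend. Next row=LF[5]=3
  step 14: row=3, L[3]='n', prepend. Next row=LF[3]=10
  step 15: row=10, L[10]='u', prepend. Next row=LF[10]=17
  step 16: row=17, L[17]='s', prepend. Next row=LF[17]=15
  step 17: row=15, L[15]='i', prepend. Next row=LF[15]=8
  step 18: row=8, L[8]='m', prepend. Next row=LF[8]=9
Reversed output: misunderstandingI$

Answer: misunderstandingI$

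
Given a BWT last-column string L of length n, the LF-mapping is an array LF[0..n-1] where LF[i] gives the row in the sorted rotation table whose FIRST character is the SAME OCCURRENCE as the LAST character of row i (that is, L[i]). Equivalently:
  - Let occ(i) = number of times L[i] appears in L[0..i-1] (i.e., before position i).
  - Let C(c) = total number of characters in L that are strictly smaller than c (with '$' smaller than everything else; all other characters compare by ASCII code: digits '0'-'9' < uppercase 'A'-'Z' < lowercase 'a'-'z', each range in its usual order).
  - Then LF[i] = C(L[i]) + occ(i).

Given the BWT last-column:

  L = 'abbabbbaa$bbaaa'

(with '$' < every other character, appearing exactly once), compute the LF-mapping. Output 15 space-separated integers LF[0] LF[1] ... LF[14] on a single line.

Answer: 1 8 9 2 10 11 12 3 4 0 13 14 5 6 7

Derivation:
Char counts: '$':1, 'a':7, 'b':7
C (first-col start): C('$')=0, C('a')=1, C('b')=8
L[0]='a': occ=0, LF[0]=C('a')+0=1+0=1
L[1]='b': occ=0, LF[1]=C('b')+0=8+0=8
L[2]='b': occ=1, LF[2]=C('b')+1=8+1=9
L[3]='a': occ=1, LF[3]=C('a')+1=1+1=2
L[4]='b': occ=2, LF[4]=C('b')+2=8+2=10
L[5]='b': occ=3, LF[5]=C('b')+3=8+3=11
L[6]='b': occ=4, LF[6]=C('b')+4=8+4=12
L[7]='a': occ=2, LF[7]=C('a')+2=1+2=3
L[8]='a': occ=3, LF[8]=C('a')+3=1+3=4
L[9]='$': occ=0, LF[9]=C('$')+0=0+0=0
L[10]='b': occ=5, LF[10]=C('b')+5=8+5=13
L[11]='b': occ=6, LF[11]=C('b')+6=8+6=14
L[12]='a': occ=4, LF[12]=C('a')+4=1+4=5
L[13]='a': occ=5, LF[13]=C('a')+5=1+5=6
L[14]='a': occ=6, LF[14]=C('a')+6=1+6=7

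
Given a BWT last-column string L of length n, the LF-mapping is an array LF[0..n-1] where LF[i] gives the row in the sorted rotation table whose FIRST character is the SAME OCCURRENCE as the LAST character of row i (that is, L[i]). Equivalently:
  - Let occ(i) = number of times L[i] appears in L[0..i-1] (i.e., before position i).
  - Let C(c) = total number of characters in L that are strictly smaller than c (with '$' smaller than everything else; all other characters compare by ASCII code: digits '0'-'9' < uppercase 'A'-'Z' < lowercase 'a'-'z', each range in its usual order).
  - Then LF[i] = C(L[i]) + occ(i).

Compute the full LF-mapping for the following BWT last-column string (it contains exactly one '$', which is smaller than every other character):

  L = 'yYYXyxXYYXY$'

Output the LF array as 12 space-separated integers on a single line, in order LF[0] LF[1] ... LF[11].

Answer: 10 4 5 1 11 9 2 6 7 3 8 0

Derivation:
Char counts: '$':1, 'X':3, 'Y':5, 'x':1, 'y':2
C (first-col start): C('$')=0, C('X')=1, C('Y')=4, C('x')=9, C('y')=10
L[0]='y': occ=0, LF[0]=C('y')+0=10+0=10
L[1]='Y': occ=0, LF[1]=C('Y')+0=4+0=4
L[2]='Y': occ=1, LF[2]=C('Y')+1=4+1=5
L[3]='X': occ=0, LF[3]=C('X')+0=1+0=1
L[4]='y': occ=1, LF[4]=C('y')+1=10+1=11
L[5]='x': occ=0, LF[5]=C('x')+0=9+0=9
L[6]='X': occ=1, LF[6]=C('X')+1=1+1=2
L[7]='Y': occ=2, LF[7]=C('Y')+2=4+2=6
L[8]='Y': occ=3, LF[8]=C('Y')+3=4+3=7
L[9]='X': occ=2, LF[9]=C('X')+2=1+2=3
L[10]='Y': occ=4, LF[10]=C('Y')+4=4+4=8
L[11]='$': occ=0, LF[11]=C('$')+0=0+0=0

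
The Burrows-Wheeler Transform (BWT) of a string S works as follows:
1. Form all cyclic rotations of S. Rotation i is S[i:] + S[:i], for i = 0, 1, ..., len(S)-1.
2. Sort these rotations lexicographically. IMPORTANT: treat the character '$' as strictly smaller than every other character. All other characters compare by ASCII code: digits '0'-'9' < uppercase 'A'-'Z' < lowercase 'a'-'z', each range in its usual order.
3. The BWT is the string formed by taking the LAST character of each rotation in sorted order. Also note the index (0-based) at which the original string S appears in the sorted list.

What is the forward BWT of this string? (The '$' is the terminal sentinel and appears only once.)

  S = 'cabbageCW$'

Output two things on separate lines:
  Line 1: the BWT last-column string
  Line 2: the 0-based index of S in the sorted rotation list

Answer: WeCcbba$ga
7

Derivation:
All 10 rotations (rotation i = S[i:]+S[:i]):
  rot[0] = cabbageCW$
  rot[1] = abbageCW$c
  rot[2] = bbageCW$ca
  rot[3] = bageCW$cab
  rot[4] = ageCW$cabb
  rot[5] = geCW$cabba
  rot[6] = eCW$cabbag
  rot[7] = CW$cabbage
  rot[8] = W$cabbageC
  rot[9] = $cabbageCW
Sorted (with $ < everything):
  sorted[0] = $cabbageCW  (last char: 'W')
  sorted[1] = CW$cabbage  (last char: 'e')
  sorted[2] = W$cabbageC  (last char: 'C')
  sorted[3] = abbageCW$c  (last char: 'c')
  sorted[4] = ageCW$cabb  (last char: 'b')
  sorted[5] = bageCW$cab  (last char: 'b')
  sorted[6] = bbageCW$ca  (last char: 'a')
  sorted[7] = cabbageCW$  (last char: '$')
  sorted[8] = eCW$cabbag  (last char: 'g')
  sorted[9] = geCW$cabba  (last char: 'a')
Last column: WeCcbba$ga
Original string S is at sorted index 7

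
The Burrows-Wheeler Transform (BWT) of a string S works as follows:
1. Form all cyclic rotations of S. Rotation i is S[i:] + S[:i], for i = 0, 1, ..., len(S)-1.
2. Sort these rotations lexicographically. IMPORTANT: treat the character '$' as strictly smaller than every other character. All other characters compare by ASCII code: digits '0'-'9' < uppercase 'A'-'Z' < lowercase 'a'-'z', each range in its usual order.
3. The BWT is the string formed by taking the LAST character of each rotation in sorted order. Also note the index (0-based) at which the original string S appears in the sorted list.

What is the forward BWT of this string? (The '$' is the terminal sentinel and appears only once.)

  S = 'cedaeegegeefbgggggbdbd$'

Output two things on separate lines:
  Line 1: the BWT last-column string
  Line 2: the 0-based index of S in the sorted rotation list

Answer: dddgf$bebcgaegeegeegggb
5

Derivation:
All 23 rotations (rotation i = S[i:]+S[:i]):
  rot[0] = cedaeegegeefbgggggbdbd$
  rot[1] = edaeegegeefbgggggbdbd$c
  rot[2] = daeegegeefbgggggbdbd$ce
  rot[3] = aeegegeefbgggggbdbd$ced
  rot[4] = eegegeefbgggggbdbd$ceda
  rot[5] = egegeefbgggggbdbd$cedae
  rot[6] = gegeefbgggggbdbd$cedaee
  rot[7] = egeefbgggggbdbd$cedaeeg
  rot[8] = geefbgggggbdbd$cedaeege
  rot[9] = eefbgggggbdbd$cedaeegeg
  rot[10] = efbgggggbdbd$cedaeegege
  rot[11] = fbgggggbdbd$cedaeegegee
  rot[12] = bgggggbdbd$cedaeegegeef
  rot[13] = gggggbdbd$cedaeegegeefb
  rot[14] = ggggbdbd$cedaeegegeefbg
  rot[15] = gggbdbd$cedaeegegeefbgg
  rot[16] = ggbdbd$cedaeegegeefbggg
  rot[17] = gbdbd$cedaeegegeefbgggg
  rot[18] = bdbd$cedaeegegeefbggggg
  rot[19] = dbd$cedaeegegeefbgggggb
  rot[20] = bd$cedaeegegeefbgggggbd
  rot[21] = d$cedaeegegeefbgggggbdb
  rot[22] = $cedaeegegeefbgggggbdbd
Sorted (with $ < everything):
  sorted[0] = $cedaeegegeefbgggggbdbd  (last char: 'd')
  sorted[1] = aeegegeefbgggggbdbd$ced  (last char: 'd')
  sorted[2] = bd$cedaeegegeefbgggggbd  (last char: 'd')
  sorted[3] = bdbd$cedaeegegeefbggggg  (last char: 'g')
  sorted[4] = bgggggbdbd$cedaeegegeef  (last char: 'f')
  sorted[5] = cedaeegegeefbgggggbdbd$  (last char: '$')
  sorted[6] = d$cedaeegegeefbgggggbdb  (last char: 'b')
  sorted[7] = daeegegeefbgggggbdbd$ce  (last char: 'e')
  sorted[8] = dbd$cedaeegegeefbgggggb  (last char: 'b')
  sorted[9] = edaeegegeefbgggggbdbd$c  (last char: 'c')
  sorted[10] = eefbgggggbdbd$cedaeegeg  (last char: 'g')
  sorted[11] = eegegeefbgggggbdbd$ceda  (last char: 'a')
  sorted[12] = efbgggggbdbd$cedaeegege  (last char: 'e')
  sorted[13] = egeefbgggggbdbd$cedaeeg  (last char: 'g')
  sorted[14] = egegeefbgggggbdbd$cedae  (last char: 'e')
  sorted[15] = fbgggggbdbd$cedaeegegee  (last char: 'e')
  sorted[16] = gbdbd$cedaeegegeefbgggg  (last char: 'g')
  sorted[17] = geefbgggggbdbd$cedaeege  (last char: 'e')
  sorted[18] = gegeefbgggggbdbd$cedaee  (last char: 'e')
  sorted[19] = ggbdbd$cedaeegegeefbggg  (last char: 'g')
  sorted[20] = gggbdbd$cedaeegegeefbgg  (last char: 'g')
  sorted[21] = ggggbdbd$cedaeegegeefbg  (last char: 'g')
  sorted[22] = gggggbdbd$cedaeegegeefb  (last char: 'b')
Last column: dddgf$bebcgaegeegeegggb
Original string S is at sorted index 5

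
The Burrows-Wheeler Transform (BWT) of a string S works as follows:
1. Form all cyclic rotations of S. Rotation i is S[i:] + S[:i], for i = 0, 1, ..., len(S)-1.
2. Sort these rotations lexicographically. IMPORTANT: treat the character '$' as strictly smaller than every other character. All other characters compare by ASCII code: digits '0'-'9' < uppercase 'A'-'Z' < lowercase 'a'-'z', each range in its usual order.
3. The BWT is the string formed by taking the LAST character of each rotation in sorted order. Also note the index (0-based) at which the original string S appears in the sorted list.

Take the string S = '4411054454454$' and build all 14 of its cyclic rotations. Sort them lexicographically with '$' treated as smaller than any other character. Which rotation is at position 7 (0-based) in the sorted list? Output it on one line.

All 14 rotations (rotation i = S[i:]+S[:i]):
  rot[0] = 4411054454454$
  rot[1] = 411054454454$4
  rot[2] = 11054454454$44
  rot[3] = 1054454454$441
  rot[4] = 054454454$4411
  rot[5] = 54454454$44110
  rot[6] = 4454454$441105
  rot[7] = 454454$4411054
  rot[8] = 54454$44110544
  rot[9] = 4454$441105445
  rot[10] = 454$4411054454
  rot[11] = 54$44110544544
  rot[12] = 4$441105445445
  rot[13] = $4411054454454
Sorted (with $ < everything):
  sorted[0] = $4411054454454
  sorted[1] = 054454454$4411
  sorted[2] = 1054454454$441
  sorted[3] = 11054454454$44
  sorted[4] = 4$441105445445
  sorted[5] = 411054454454$4
  sorted[6] = 4411054454454$
  sorted[7] = 4454$441105445
  sorted[8] = 4454454$441105
  sorted[9] = 454$4411054454
  sorted[10] = 454454$4411054
  sorted[11] = 54$44110544544
  sorted[12] = 54454$44110544
  sorted[13] = 54454454$44110
sorted[7] = 4454$441105445

Answer: 4454$441105445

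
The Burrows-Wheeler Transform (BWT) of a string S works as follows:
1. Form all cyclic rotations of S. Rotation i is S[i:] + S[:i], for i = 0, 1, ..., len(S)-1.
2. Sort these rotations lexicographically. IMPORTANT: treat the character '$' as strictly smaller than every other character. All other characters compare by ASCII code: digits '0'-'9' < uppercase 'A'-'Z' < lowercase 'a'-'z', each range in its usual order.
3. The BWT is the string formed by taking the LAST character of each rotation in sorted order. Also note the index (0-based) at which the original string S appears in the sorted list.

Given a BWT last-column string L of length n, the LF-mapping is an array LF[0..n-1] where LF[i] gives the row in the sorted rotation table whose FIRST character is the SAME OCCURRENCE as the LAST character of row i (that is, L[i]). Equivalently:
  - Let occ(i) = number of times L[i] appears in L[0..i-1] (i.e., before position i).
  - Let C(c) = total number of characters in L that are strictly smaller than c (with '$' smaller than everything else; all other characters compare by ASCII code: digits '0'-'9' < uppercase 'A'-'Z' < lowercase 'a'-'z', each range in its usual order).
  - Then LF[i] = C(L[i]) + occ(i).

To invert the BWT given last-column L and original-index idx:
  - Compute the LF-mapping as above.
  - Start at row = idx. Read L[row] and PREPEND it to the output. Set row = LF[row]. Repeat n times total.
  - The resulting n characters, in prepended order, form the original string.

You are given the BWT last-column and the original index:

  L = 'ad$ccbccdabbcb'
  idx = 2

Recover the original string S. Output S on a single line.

LF mapping: 1 12 0 7 8 3 9 10 13 2 4 5 11 6
Walk LF starting at row 2, prepending L[row]:
  step 1: row=2, L[2]='$', prepend. Next row=LF[2]=0
  step 2: row=0, L[0]='a', prepend. Next row=LF[0]=1
  step 3: row=1, L[1]='d', prepend. Next row=LF[1]=12
  step 4: row=12, L[12]='c', prepend. Next row=LF[12]=11
  step 5: row=11, L[11]='b', prepend. Next row=LF[11]=5
  step 6: row=5, L[5]='b', prepend. Next row=LF[5]=3
  step 7: row=3, L[3]='c', prepend. Next row=LF[3]=7
  step 8: row=7, L[7]='c', prepend. Next row=LF[7]=10
  step 9: row=10, L[10]='b', prepend. Next row=LF[10]=4
  step 10: row=4, L[4]='c', prepend. Next row=LF[4]=8
  step 11: row=8, L[8]='d', prepend. Next row=LF[8]=13
  step 12: row=13, L[13]='b', prepend. Next row=LF[13]=6
  step 13: row=6, L[6]='c', prepend. Next row=LF[6]=9
  step 14: row=9, L[9]='a', prepend. Next row=LF[9]=2
Reversed output: acbdcbccbbcda$

Answer: acbdcbccbbcda$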